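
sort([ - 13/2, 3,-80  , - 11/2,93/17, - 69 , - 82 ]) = [ - 82, - 80, - 69, - 13/2 , - 11/2,3,93/17 ] 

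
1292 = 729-  -  563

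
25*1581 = 39525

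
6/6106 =3/3053= 0.00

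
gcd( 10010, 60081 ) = 7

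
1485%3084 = 1485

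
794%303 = 188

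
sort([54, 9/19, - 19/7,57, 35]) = [ - 19/7, 9/19, 35 , 54, 57] 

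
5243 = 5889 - 646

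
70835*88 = 6233480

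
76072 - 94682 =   -  18610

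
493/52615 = 29/3095 = 0.01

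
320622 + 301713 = 622335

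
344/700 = 86/175 = 0.49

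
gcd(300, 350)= 50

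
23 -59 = - 36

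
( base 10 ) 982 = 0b1111010110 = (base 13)5A7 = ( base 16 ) 3d6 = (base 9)1311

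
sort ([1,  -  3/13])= [ - 3/13,  1] 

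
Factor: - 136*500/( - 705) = 2^5 * 3^( - 1 )*5^2*17^1 * 47^( - 1 ) =13600/141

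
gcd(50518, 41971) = 1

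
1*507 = 507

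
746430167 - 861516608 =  - 115086441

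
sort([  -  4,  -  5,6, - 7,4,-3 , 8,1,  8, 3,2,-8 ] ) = [ -8, - 7, - 5,-4, - 3,  1 , 2,3, 4, 6,8, 8]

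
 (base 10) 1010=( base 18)322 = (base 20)2AA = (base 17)387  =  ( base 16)3F2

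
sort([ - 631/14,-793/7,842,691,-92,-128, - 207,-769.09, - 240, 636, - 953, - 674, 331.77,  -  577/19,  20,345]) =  [- 953,-769.09, -674,-240 , - 207, - 128, - 793/7,-92, - 631/14,-577/19,20,  331.77, 345,636, 691,  842 ] 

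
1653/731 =1653/731 = 2.26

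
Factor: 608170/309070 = 31^(- 1 ) * 61^1=61/31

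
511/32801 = 511/32801 = 0.02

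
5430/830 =543/83 = 6.54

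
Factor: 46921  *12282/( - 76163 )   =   - 576283722/76163=- 2^1*3^1*7^1*  23^1 * 89^1 * 6703^1*76163^( - 1) 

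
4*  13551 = 54204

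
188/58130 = 94/29065 = 0.00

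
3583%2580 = 1003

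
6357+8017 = 14374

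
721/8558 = 721/8558  =  0.08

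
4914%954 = 144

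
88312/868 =101+23/31 =101.74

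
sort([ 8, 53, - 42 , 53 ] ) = [  -  42,8, 53, 53]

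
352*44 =15488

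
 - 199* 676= - 134524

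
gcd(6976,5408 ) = 32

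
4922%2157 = 608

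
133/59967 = 133/59967 = 0.00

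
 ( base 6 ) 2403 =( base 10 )579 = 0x243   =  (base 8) 1103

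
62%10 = 2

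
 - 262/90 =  - 131/45 = - 2.91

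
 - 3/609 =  - 1/203 = - 0.00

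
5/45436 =5/45436 = 0.00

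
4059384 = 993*4088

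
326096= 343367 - 17271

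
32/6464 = 1/202 = 0.00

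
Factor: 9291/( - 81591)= - 19^1*163^1*27197^(  -  1 ) = - 3097/27197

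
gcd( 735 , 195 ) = 15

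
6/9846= 1/1641 = 0.00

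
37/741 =37/741 = 0.05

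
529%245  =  39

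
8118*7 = 56826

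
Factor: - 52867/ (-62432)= 2^(- 5 )*29^1*1823^1*1951^( - 1 )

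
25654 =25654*1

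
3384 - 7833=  - 4449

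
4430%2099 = 232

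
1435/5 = 287 = 287.00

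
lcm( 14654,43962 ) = 43962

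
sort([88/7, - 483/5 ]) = [-483/5 , 88/7 ] 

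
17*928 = 15776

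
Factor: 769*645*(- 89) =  - 3^1*5^1*43^1*89^1*769^1 = - 44144445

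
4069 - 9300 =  - 5231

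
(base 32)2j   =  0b1010011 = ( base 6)215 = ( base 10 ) 83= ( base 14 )5d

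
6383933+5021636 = 11405569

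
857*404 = 346228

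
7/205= 7/205 = 0.03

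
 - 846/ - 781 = 1+65/781 = 1.08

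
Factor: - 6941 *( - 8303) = 57631123 = 11^1*19^2*23^1*631^1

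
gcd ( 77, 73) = 1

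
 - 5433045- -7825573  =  2392528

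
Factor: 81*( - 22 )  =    -  1782 =- 2^1*3^4 * 11^1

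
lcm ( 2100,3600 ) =25200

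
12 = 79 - 67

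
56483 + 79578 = 136061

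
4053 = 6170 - 2117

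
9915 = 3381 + 6534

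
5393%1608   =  569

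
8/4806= 4/2403 =0.00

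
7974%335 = 269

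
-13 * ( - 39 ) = 507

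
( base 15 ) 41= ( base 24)2d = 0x3d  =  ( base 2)111101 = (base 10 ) 61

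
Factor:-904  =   - 2^3*113^1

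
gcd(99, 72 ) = 9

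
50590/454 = 25295/227 = 111.43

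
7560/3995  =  1 + 713/799 = 1.89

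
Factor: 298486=2^1*17^1*8779^1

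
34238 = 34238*1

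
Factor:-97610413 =-17^1*23^1*31^1*8053^1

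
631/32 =19+23/32 = 19.72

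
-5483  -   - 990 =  - 4493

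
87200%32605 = 21990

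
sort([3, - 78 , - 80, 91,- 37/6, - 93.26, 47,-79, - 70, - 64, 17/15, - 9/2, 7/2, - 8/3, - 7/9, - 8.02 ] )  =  [ - 93.26, -80,-79, - 78, - 70,-64, -8.02, - 37/6,  -  9/2, -8/3, - 7/9, 17/15 , 3, 7/2 , 47,91]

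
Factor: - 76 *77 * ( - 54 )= 2^3*3^3* 7^1*11^1*19^1 = 316008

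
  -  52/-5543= 52/5543 =0.01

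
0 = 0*1640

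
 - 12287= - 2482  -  9805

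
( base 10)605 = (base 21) 17H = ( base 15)2a5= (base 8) 1135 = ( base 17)21a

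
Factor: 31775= 5^2*31^1 * 41^1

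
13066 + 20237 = 33303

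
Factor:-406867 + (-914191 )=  - 2^1 *660529^1 = - 1321058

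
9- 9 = 0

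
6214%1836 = 706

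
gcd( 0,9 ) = 9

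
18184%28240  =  18184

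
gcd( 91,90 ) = 1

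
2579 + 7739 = 10318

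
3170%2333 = 837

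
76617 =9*8513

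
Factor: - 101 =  - 101^1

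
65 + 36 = 101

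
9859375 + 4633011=14492386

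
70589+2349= 72938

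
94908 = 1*94908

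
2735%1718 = 1017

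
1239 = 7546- 6307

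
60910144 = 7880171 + 53029973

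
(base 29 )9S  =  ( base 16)121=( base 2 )100100001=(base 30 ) 9j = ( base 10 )289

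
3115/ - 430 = - 623/86 = -7.24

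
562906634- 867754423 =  - 304847789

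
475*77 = 36575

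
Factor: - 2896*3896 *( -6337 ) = 71499204992  =  2^7*181^1*487^1*6337^1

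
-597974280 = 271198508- 869172788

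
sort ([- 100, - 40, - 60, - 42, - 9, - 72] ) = [ - 100, - 72, - 60, - 42, - 40, - 9 ] 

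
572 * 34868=19944496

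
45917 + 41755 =87672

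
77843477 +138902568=216746045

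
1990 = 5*398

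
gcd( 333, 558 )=9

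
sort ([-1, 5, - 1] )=[ - 1, - 1, 5 ]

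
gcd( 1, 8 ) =1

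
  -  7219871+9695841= 2475970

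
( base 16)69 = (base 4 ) 1221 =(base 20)55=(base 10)105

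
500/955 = 100/191 = 0.52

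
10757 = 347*31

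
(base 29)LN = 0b1001111000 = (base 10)632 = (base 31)kc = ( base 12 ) 448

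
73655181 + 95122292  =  168777473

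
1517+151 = 1668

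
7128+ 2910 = 10038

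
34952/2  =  17476 = 17476.00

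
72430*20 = 1448600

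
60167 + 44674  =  104841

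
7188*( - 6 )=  - 43128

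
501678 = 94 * 5337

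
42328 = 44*962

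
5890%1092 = 430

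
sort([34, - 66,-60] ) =[ - 66, - 60,34]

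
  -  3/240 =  - 1/80 =-0.01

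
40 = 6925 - 6885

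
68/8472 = 17/2118 = 0.01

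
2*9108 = 18216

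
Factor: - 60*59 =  - 3540 = - 2^2*3^1 * 5^1* 59^1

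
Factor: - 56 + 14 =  - 42= -  2^1 * 3^1*7^1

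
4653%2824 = 1829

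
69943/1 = 69943 = 69943.00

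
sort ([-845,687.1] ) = [ - 845,687.1 ] 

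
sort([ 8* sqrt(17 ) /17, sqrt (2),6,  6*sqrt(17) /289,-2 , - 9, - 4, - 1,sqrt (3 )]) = [ - 9,-4  , - 2,-1,6*sqrt(17 )/289,sqrt ( 2 ), sqrt (3),8 * sqrt(17)/17,6]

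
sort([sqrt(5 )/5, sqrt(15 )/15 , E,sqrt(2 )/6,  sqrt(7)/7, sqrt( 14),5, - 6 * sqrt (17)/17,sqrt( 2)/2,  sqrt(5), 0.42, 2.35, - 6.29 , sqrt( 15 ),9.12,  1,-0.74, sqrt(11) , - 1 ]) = [ - 6.29  , - 6*sqrt(17)/17, - 1, - 0.74, sqrt(2 ) /6, sqrt( 15)/15, sqrt(7)/7, 0.42,sqrt(5) /5, sqrt(2)/2, 1 , sqrt (5), 2.35 , E, sqrt(11) , sqrt( 14), sqrt (15),5, 9.12]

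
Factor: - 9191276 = - 2^2*2297819^1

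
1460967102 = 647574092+813393010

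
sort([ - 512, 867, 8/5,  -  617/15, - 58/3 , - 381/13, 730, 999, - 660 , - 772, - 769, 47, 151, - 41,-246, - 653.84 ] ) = [ - 772, - 769, - 660, - 653.84, - 512, - 246,- 617/15, - 41, - 381/13, - 58/3,8/5, 47,  151 , 730, 867, 999]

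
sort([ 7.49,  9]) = [7.49, 9 ]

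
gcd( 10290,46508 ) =14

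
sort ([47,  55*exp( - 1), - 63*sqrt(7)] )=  [ - 63*sqrt (7),55*exp( - 1) , 47]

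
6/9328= 3/4664 = 0.00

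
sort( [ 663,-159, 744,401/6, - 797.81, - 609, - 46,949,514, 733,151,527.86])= [ - 797.81, - 609, - 159, - 46,401/6, 151, 514 , 527.86,663,733 , 744,949] 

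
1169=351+818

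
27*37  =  999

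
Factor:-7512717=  -3^1 * 41^1 * 103^1*593^1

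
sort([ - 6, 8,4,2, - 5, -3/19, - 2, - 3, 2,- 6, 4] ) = [- 6, - 6, - 5, - 3, - 2, - 3/19, 2,2,4, 4,8 ]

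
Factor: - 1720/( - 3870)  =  4/9=2^2*3^( - 2) 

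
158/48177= 158/48177 = 0.00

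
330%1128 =330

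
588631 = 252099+336532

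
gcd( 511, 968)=1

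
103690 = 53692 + 49998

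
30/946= 15/473 = 0.03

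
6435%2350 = 1735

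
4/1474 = 2/737 = 0.00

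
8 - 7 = 1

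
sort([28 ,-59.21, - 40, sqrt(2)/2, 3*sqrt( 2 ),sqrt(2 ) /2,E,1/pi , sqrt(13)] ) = [-59.21, - 40,1/pi,sqrt( 2 ) /2,sqrt ( 2 )/2,E,sqrt (13 ), 3*sqrt(2 ), 28]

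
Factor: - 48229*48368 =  - 2332740272 = - 2^4*17^1*2837^1*3023^1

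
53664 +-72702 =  -19038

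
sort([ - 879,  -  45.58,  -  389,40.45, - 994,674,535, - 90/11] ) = [ - 994 ,-879, - 389, - 45.58, -90/11,40.45,535,674]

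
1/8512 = 1/8512 = 0.00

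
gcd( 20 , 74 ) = 2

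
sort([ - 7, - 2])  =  [-7,  -  2 ]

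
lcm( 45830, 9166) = 45830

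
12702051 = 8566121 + 4135930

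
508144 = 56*9074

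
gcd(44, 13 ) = 1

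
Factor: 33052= 2^2*8263^1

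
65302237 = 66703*979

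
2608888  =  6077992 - 3469104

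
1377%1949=1377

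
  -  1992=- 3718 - -1726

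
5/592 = 5/592 = 0.01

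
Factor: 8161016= 2^3*37^1* 79^1*349^1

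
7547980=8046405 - 498425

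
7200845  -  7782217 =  - 581372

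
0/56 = 0 = 0.00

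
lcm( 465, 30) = 930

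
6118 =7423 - 1305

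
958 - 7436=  - 6478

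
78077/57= 78077/57 = 1369.77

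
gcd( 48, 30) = 6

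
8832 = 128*69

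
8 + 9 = 17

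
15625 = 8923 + 6702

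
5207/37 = 5207/37 = 140.73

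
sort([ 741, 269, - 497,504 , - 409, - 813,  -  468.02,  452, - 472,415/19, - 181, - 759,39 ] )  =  [ - 813, - 759, - 497, - 472, - 468.02,  -  409,  -  181, 415/19, 39,269, 452 , 504,741]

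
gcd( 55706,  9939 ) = 1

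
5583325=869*6425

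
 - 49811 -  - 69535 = 19724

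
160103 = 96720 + 63383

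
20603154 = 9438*2183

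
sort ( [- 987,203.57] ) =[-987,  203.57]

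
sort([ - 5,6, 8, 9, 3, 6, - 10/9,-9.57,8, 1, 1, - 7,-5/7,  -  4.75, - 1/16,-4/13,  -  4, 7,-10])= [ - 10, - 9.57 ,-7,  -  5, - 4.75,-4, - 10/9, - 5/7,-4/13,  -  1/16,1, 1,  3, 6 , 6, 7, 8, 8, 9 ]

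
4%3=1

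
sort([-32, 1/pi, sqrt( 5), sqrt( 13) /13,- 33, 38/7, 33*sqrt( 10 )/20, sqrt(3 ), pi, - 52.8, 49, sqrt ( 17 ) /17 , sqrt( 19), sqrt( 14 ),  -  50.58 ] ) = [ - 52.8,-50.58,-33, - 32, sqrt(17) /17, sqrt( 13)/13, 1/pi,sqrt(3),sqrt( 5), pi,sqrt( 14), sqrt( 19 ) , 33*sqrt(10 )/20, 38/7,49]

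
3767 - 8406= - 4639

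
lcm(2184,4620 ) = 120120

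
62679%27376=7927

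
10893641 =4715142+6178499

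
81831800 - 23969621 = 57862179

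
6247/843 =7 + 346/843 = 7.41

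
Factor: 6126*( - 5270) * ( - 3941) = 2^2*3^1*5^1*7^1*17^1 * 31^1* 563^1*1021^1 = 127231322820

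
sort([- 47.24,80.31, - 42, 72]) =[ - 47.24,- 42 , 72 , 80.31 ]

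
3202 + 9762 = 12964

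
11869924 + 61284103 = 73154027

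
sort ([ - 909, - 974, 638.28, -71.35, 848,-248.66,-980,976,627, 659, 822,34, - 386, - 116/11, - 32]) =[ - 980, - 974,- 909,-386,  -  248.66, -71.35, -32,-116/11,34,627,638.28, 659,  822, 848,976 ]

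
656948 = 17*38644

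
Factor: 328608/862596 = 2^3*3^(-1 ) * 7^(-1)= 8/21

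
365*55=20075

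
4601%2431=2170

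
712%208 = 88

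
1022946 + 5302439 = 6325385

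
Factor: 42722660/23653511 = 2^2*5^1*7^( - 1)*17^( - 1)*198769^( - 1 )*2136133^1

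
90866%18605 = 16446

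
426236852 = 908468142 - 482231290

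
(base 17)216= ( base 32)ip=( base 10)601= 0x259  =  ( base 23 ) 133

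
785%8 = 1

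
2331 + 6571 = 8902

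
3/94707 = 1/31569 = 0.00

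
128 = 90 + 38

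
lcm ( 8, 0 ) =0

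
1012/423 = 2+166/423 = 2.39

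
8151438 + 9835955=17987393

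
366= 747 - 381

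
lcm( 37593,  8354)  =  75186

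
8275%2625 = 400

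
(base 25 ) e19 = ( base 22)I36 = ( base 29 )acq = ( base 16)2250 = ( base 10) 8784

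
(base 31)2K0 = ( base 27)3d4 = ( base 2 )100111101110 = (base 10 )2542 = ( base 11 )1a01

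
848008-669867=178141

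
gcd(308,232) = 4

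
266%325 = 266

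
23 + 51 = 74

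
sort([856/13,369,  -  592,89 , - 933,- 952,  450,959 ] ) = [ - 952, - 933, -592 , 856/13, 89,369 , 450,959] 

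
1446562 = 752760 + 693802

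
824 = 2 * 412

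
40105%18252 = 3601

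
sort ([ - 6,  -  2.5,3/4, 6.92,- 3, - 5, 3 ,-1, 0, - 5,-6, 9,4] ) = [ - 6, - 6,-5, -5,-3,- 2.5, - 1, 0 , 3/4, 3,4, 6.92, 9 ]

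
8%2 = 0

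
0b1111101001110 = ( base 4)1331032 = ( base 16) 1F4E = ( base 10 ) 8014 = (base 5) 224024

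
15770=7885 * 2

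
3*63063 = 189189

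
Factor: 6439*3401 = 19^1 * 47^1*137^1*179^1 =21899039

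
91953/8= 91953/8 =11494.12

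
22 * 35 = 770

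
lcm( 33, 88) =264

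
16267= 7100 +9167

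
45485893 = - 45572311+91058204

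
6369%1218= 279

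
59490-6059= 53431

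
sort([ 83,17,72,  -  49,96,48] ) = [-49,17,48,72,83 , 96] 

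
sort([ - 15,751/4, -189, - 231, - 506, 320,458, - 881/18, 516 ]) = [ - 506 , - 231, - 189, - 881/18, - 15  ,  751/4, 320, 458, 516]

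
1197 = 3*399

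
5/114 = 5/114  =  0.04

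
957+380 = 1337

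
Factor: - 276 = - 2^2 * 3^1*23^1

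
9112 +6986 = 16098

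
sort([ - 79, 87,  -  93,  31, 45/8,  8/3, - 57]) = [ - 93,  -  79,  -  57,8/3,45/8, 31, 87] 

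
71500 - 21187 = 50313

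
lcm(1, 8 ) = 8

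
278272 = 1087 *256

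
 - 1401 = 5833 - 7234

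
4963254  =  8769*566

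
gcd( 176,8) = 8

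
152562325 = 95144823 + 57417502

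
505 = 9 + 496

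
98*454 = 44492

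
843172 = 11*76652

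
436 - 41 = 395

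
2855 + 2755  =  5610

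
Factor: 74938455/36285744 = 2^ (- 4)*3^1*5^1*11^( - 1)*19^( - 1)*157^1*3617^(-1) *10607^1 = 24979485/12095248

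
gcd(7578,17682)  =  2526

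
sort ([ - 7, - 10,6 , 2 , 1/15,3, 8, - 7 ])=[ - 10, - 7, - 7 , 1/15, 2,3 , 6 , 8] 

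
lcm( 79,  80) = 6320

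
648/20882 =324/10441 = 0.03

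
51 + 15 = 66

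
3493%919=736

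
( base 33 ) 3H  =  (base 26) 4C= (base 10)116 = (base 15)7B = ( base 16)74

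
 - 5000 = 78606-83606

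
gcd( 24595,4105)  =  5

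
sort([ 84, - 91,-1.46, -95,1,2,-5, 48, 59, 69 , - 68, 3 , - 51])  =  [-95, - 91, - 68,  -  51, - 5,-1.46,1,2,3, 48,59, 69,  84]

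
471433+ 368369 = 839802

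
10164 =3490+6674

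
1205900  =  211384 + 994516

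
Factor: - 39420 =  - 2^2*3^3*5^1*73^1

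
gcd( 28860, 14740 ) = 20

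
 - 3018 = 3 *( - 1006 )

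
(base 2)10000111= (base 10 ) 135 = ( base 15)90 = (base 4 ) 2013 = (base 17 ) 7g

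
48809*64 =3123776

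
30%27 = 3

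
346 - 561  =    -  215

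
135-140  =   - 5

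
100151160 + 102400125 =202551285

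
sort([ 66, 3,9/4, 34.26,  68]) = [9/4,3, 34.26 , 66,68] 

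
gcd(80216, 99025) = 1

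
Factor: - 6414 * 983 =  -6304962 = - 2^1*3^1 * 983^1*1069^1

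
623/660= 623/660 = 0.94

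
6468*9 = 58212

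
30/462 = 5/77 = 0.06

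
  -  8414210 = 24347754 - 32761964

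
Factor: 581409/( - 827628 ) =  - 193803/275876 = -  2^( - 2 )*3^1*17^( -1)*4057^ ( - 1 )  *  64601^1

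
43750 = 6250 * 7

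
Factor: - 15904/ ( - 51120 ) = 14/45 = 2^1* 3^( - 2 )* 5^( - 1)*7^1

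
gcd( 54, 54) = 54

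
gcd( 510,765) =255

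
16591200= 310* 53520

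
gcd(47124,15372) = 252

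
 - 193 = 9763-9956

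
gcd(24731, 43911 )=7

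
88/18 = 4 + 8/9=4.89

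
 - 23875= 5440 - 29315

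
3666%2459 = 1207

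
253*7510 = 1900030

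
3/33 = 1/11 = 0.09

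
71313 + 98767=170080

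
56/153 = 56/153=0.37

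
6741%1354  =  1325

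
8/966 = 4/483 = 0.01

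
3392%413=88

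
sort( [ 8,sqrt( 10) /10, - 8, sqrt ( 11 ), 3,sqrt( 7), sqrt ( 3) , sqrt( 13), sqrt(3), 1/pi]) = [ - 8,sqrt( 10 )/10 , 1/pi , sqrt(3), sqrt ( 3),sqrt(7) , 3,sqrt( 11), sqrt(13), 8] 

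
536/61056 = 67/7632 = 0.01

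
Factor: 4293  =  3^4*53^1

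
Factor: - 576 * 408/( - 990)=2^8*3^1*5^(-1 )*11^( - 1 ) * 17^1 = 13056/55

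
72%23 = 3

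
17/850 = 1/50 = 0.02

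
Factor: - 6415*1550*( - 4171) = 2^1*5^3*31^1*43^1*97^1*1283^1 = 41473295750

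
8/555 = 8/555 = 0.01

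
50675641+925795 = 51601436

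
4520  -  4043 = 477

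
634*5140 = 3258760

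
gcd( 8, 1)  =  1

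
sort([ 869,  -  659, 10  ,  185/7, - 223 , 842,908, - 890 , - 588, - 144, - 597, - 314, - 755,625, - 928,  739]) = [ - 928, - 890, - 755, - 659 , - 597, - 588,  -  314, - 223, -144,10,185/7,625 , 739,  842,  869,908 ] 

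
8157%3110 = 1937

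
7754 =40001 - 32247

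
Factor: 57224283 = 3^1*61^1*312701^1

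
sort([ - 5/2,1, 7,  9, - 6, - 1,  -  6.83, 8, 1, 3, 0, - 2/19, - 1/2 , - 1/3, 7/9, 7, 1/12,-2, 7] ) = [ - 6.83, - 6, - 5/2, - 2, - 1 , -1/2, - 1/3, - 2/19,0, 1/12, 7/9, 1, 1, 3, 7,7 , 7, 8, 9] 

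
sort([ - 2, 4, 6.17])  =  [ - 2  ,  4,6.17 ] 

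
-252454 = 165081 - 417535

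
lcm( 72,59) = 4248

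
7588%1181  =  502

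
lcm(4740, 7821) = 156420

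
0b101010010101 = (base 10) 2709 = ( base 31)2PC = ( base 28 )3cl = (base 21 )630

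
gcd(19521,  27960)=3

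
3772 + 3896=7668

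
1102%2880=1102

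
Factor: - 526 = - 2^1*263^1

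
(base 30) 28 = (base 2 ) 1000100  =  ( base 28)2c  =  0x44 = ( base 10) 68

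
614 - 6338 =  - 5724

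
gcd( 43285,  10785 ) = 5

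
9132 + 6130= 15262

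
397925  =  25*15917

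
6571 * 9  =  59139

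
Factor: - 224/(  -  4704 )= 3^( - 1)*7^( - 1 )=   1/21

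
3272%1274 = 724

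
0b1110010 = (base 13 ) 8A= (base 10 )114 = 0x72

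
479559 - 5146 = 474413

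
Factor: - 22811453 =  - 7^1*149^1*21871^1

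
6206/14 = 3103/7 = 443.29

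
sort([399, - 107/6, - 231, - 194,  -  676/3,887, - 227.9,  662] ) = [ - 231, - 227.9, - 676/3, - 194 , - 107/6,399, 662,  887]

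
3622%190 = 12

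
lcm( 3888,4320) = 38880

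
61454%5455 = 1449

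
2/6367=2/6367 = 0.00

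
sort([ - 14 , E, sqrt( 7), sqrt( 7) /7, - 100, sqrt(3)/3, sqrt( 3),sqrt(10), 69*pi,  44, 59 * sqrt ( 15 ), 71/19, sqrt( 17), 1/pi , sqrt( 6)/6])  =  [ - 100, -14,1/pi, sqrt(7)/7, sqrt(6 ) /6,sqrt( 3)/3, sqrt (3 ), sqrt( 7), E, sqrt( 10),71/19,sqrt(17 ),44, 69 * pi, 59*sqrt( 15 ) ] 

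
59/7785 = 59/7785 = 0.01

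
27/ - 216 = -1 + 7/8 = -0.12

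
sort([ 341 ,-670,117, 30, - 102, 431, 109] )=[ -670 ,- 102, 30, 109, 117,  341,431] 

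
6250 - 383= 5867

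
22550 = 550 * 41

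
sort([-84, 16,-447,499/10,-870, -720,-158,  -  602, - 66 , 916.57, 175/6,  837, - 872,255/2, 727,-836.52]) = [-872, - 870,-836.52,-720, -602, - 447,-158, - 84,-66,16,175/6, 499/10, 255/2, 727,837, 916.57]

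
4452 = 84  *53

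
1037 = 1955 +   -  918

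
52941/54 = 980+ 7/18  =  980.39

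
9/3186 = 1/354 = 0.00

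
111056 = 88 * 1262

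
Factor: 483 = 3^1*7^1*23^1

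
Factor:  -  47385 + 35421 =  -11964= - 2^2*3^1*997^1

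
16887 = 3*5629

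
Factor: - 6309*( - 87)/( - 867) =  - 182961/289 =- 3^2 * 17^( - 2 ) *29^1*701^1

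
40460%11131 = 7067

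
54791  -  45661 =9130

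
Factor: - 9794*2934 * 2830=-81321736680 = -2^3*3^2*5^1*59^1*83^1 * 163^1*283^1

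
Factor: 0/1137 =0^1 = 0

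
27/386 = 27/386 = 0.07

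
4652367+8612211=13264578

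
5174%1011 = 119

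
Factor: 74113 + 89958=164071 = 164071^1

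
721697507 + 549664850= 1271362357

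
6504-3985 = 2519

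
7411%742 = 733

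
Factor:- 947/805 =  - 5^( - 1)*7^( - 1 ) *23^(-1 )*947^1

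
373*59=22007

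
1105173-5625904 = -4520731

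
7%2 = 1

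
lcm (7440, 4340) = 52080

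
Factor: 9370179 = 3^2*7^1*13^1 * 17^1*673^1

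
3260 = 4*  815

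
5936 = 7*848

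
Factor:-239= - 239^1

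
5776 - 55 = 5721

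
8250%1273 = 612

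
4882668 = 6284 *777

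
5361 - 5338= 23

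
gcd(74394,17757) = 9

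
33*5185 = 171105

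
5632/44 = 128  =  128.00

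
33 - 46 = -13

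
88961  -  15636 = 73325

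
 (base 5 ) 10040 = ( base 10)645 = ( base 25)10k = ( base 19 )1EI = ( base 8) 1205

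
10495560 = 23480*447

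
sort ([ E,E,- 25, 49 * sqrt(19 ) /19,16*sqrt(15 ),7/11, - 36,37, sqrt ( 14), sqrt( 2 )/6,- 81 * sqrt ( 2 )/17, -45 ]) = [- 45, - 36, - 25,-81 * sqrt ( 2 )/17,sqrt(2)/6, 7/11,E,E, sqrt(14 ), 49 * sqrt(19 )/19,37,16 *sqrt( 15 )] 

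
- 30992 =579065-610057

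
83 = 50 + 33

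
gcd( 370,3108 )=74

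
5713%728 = 617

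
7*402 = 2814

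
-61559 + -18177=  - 79736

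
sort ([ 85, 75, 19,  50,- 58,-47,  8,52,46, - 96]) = [ - 96, - 58, - 47,8,  19, 46,50, 52, 75, 85]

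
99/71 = 1 + 28/71=1.39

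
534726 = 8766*61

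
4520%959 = 684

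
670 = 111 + 559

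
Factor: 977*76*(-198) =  - 14701896 = - 2^3*3^2*11^1* 19^1*977^1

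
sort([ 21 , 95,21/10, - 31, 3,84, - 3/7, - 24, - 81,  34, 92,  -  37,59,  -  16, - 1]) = [ - 81, - 37,-31, - 24,- 16, - 1, - 3/7,21/10,3,  21,  34,59, 84,92,95 ] 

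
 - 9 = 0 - 9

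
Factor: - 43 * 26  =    -  1118 = -2^1  *13^1*43^1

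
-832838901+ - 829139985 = -1661978886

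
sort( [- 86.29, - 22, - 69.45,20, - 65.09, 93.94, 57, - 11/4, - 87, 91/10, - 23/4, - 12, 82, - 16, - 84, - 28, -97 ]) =[ - 97, - 87, - 86.29,-84, - 69.45,-65.09, - 28, -22, - 16, - 12, - 23/4 , - 11/4, 91/10,  20,57 , 82,93.94]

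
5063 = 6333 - 1270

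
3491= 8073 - 4582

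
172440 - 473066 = -300626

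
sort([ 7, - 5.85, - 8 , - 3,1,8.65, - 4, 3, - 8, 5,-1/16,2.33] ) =[  -  8, - 8, - 5.85, - 4, - 3 , -1/16,1,2.33,  3, 5,7, 8.65]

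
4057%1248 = 313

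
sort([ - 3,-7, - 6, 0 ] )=[ - 7, - 6,-3, 0 ] 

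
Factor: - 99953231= - 7^1*14279033^1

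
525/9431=525/9431 = 0.06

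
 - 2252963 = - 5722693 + 3469730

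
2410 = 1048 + 1362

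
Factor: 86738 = 2^1*31^1 * 1399^1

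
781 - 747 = 34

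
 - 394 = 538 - 932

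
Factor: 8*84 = 2^5*3^1*7^1 = 672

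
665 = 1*665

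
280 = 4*70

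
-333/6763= -1 + 6430/6763 = - 0.05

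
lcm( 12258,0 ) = 0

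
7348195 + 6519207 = 13867402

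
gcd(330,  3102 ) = 66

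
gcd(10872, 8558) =2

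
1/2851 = 1/2851=   0.00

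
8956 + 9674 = 18630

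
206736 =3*68912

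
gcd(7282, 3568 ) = 2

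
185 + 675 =860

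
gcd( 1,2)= 1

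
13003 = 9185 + 3818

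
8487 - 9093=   -  606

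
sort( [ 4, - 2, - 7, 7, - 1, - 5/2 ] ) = [-7,  -  5/2, - 2,  -  1,4,7 ]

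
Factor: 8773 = 31^1 * 283^1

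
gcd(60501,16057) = 1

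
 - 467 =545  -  1012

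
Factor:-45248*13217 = - 598042816  =  - 2^6*7^1 * 101^1*13217^1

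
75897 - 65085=10812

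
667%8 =3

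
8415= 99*85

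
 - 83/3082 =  -83/3082 = - 0.03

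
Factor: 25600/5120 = 5  =  5^1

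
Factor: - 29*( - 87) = 2523 = 3^1*29^2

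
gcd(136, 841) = 1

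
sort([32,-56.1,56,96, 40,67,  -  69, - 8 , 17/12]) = [ - 69,  -  56.1,-8,17/12, 32, 40,56, 67, 96 ]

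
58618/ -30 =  - 1954 + 1/15 = - 1953.93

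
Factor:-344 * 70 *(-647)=2^4* 5^1*7^1*43^1*647^1 = 15579760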